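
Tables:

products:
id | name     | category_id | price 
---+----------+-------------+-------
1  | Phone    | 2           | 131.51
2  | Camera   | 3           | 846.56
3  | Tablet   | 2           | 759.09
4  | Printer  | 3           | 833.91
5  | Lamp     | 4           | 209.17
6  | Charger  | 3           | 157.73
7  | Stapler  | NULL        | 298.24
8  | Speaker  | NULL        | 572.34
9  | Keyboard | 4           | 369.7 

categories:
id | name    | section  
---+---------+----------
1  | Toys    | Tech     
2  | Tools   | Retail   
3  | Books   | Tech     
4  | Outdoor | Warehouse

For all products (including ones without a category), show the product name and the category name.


LEFT JOIN keeps every row from products (the left table); where category_id has no match in categories, the category columns become NULL. Walk through each product:
  - product 1 (Phone): category_id=2 -> matches Tools
  - product 2 (Camera): category_id=3 -> matches Books
  - product 3 (Tablet): category_id=2 -> matches Tools
  - product 4 (Printer): category_id=3 -> matches Books
  - product 5 (Lamp): category_id=4 -> matches Outdoor
  - product 6 (Charger): category_id=3 -> matches Books
  - product 7 (Stapler): category_id=NULL, no match -> kept with NULL
  - product 8 (Speaker): category_id=NULL, no match -> kept with NULL
  - product 9 (Keyboard): category_id=4 -> matches Outdoor
All 9 rows appear; 2 have NULL category.

SQL:
SELECT a.name, b.name AS category
FROM products a
LEFT JOIN categories b ON a.category_id = b.id

Result:
name     | category
---------+---------
Phone    | Tools   
Camera   | Books   
Tablet   | Tools   
Printer  | Books   
Lamp     | Outdoor 
Charger  | Books   
Stapler  | NULL    
Speaker  | NULL    
Keyboard | Outdoor 


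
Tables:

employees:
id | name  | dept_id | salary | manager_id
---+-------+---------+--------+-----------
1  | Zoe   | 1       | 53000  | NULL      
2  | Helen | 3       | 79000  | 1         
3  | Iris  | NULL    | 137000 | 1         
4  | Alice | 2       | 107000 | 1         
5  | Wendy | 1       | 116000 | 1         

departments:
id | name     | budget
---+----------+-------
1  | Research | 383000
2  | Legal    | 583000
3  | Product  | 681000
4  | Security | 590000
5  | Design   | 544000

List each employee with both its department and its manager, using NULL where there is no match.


Two LEFT JOINs from the same base table employees: one to departments via dept_id, one to employees itself via manager_id. Both are LEFT so every employee is preserved.
Match against departments:
  - employee 1 (Zoe): dept_id=1 -> matches Research
  - employee 2 (Helen): dept_id=3 -> matches Product
  - employee 3 (Iris): dept_id=NULL, no match -> kept with NULL
  - employee 4 (Alice): dept_id=2 -> matches Legal
  - employee 5 (Wendy): dept_id=1 -> matches Research
Match against employees (self):
  - employee 1 (Zoe): manager_id=NULL -> NULL
  - employee 2 (Helen): manager_id=1 -> Zoe
  - employee 3 (Iris): manager_id=1 -> Zoe
  - employee 4 (Alice): manager_id=1 -> Zoe
  - employee 5 (Wendy): manager_id=1 -> Zoe

SQL:
SELECT a.name, b.name AS department, c.name AS manager
FROM employees a
LEFT JOIN departments b ON a.dept_id = b.id
LEFT JOIN employees c ON a.manager_id = c.id

Result:
name  | department | manager
------+------------+--------
Zoe   | Research   | NULL   
Helen | Product    | Zoe    
Iris  | NULL       | Zoe    
Alice | Legal      | Zoe    
Wendy | Research   | Zoe    


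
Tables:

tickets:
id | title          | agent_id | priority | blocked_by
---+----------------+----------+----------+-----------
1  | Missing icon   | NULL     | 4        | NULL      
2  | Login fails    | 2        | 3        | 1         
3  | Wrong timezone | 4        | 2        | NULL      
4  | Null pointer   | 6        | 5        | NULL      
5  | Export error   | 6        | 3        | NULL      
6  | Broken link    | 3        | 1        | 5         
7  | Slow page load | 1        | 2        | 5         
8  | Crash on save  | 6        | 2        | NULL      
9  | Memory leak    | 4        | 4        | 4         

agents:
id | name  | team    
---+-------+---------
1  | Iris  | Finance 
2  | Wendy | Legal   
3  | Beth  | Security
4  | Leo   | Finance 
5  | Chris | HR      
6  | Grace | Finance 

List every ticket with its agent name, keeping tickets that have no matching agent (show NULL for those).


LEFT JOIN keeps every row from tickets (the left table); where agent_id has no match in agents, the agent columns become NULL. Walk through each ticket:
  - ticket 1 (Missing icon): agent_id=NULL, no match -> kept with NULL
  - ticket 2 (Login fails): agent_id=2 -> matches Wendy
  - ticket 3 (Wrong timezone): agent_id=4 -> matches Leo
  - ticket 4 (Null pointer): agent_id=6 -> matches Grace
  - ticket 5 (Export error): agent_id=6 -> matches Grace
  - ticket 6 (Broken link): agent_id=3 -> matches Beth
  - ticket 7 (Slow page load): agent_id=1 -> matches Iris
  - ticket 8 (Crash on save): agent_id=6 -> matches Grace
  - ticket 9 (Memory leak): agent_id=4 -> matches Leo
All 9 rows appear; 1 has NULL agent.

SQL:
SELECT a.title, b.name AS agent
FROM tickets a
LEFT JOIN agents b ON a.agent_id = b.id

Result:
title          | agent
---------------+------
Missing icon   | NULL 
Login fails    | Wendy
Wrong timezone | Leo  
Null pointer   | Grace
Export error   | Grace
Broken link    | Beth 
Slow page load | Iris 
Crash on save  | Grace
Memory leak    | Leo  


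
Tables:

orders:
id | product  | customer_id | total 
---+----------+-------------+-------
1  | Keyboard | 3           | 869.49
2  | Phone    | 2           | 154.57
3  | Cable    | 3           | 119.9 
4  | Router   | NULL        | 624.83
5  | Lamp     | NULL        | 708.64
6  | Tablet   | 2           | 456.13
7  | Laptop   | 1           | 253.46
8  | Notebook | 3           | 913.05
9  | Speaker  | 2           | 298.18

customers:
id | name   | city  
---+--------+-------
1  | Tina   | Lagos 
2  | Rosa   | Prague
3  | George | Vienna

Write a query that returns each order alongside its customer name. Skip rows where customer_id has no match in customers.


INNER JOIN keeps only orders rows whose customer_id matches an id in customers. Walk through each order:
  - order 1 (Keyboard): customer_id=3 -> matches George
  - order 2 (Phone): customer_id=2 -> matches Rosa
  - order 3 (Cable): customer_id=3 -> matches George
  - order 4 (Router): customer_id=NULL, no match -> dropped
  - order 5 (Lamp): customer_id=NULL, no match -> dropped
  - order 6 (Tablet): customer_id=2 -> matches Rosa
  - order 7 (Laptop): customer_id=1 -> matches Tina
  - order 8 (Notebook): customer_id=3 -> matches George
  - order 9 (Speaker): customer_id=2 -> matches Rosa
So 2 of 9 rows are dropped.

SQL:
SELECT a.product, b.name AS customer
FROM orders a
INNER JOIN customers b ON a.customer_id = b.id

Result:
product  | customer
---------+---------
Keyboard | George  
Phone    | Rosa    
Cable    | George  
Tablet   | Rosa    
Laptop   | Tina    
Notebook | George  
Speaker  | Rosa    


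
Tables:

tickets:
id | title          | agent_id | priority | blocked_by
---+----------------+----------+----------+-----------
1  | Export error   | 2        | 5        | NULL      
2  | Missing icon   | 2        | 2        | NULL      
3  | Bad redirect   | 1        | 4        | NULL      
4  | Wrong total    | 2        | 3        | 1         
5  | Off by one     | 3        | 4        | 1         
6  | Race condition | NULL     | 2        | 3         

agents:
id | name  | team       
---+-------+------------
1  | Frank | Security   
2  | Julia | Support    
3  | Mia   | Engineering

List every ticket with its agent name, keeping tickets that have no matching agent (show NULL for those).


LEFT JOIN keeps every row from tickets (the left table); where agent_id has no match in agents, the agent columns become NULL. Walk through each ticket:
  - ticket 1 (Export error): agent_id=2 -> matches Julia
  - ticket 2 (Missing icon): agent_id=2 -> matches Julia
  - ticket 3 (Bad redirect): agent_id=1 -> matches Frank
  - ticket 4 (Wrong total): agent_id=2 -> matches Julia
  - ticket 5 (Off by one): agent_id=3 -> matches Mia
  - ticket 6 (Race condition): agent_id=NULL, no match -> kept with NULL
All 6 rows appear; 1 has NULL agent.

SQL:
SELECT a.title, b.name AS agent
FROM tickets a
LEFT JOIN agents b ON a.agent_id = b.id

Result:
title          | agent
---------------+------
Export error   | Julia
Missing icon   | Julia
Bad redirect   | Frank
Wrong total    | Julia
Off by one     | Mia  
Race condition | NULL 


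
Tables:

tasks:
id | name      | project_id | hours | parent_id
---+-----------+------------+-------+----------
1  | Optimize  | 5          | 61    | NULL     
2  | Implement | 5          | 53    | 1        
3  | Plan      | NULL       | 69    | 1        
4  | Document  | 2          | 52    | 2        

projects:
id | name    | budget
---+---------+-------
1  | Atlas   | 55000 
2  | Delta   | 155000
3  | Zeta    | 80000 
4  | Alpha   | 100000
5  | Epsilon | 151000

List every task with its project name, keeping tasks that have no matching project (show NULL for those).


LEFT JOIN keeps every row from tasks (the left table); where project_id has no match in projects, the project columns become NULL. Walk through each task:
  - task 1 (Optimize): project_id=5 -> matches Epsilon
  - task 2 (Implement): project_id=5 -> matches Epsilon
  - task 3 (Plan): project_id=NULL, no match -> kept with NULL
  - task 4 (Document): project_id=2 -> matches Delta
All 4 rows appear; 1 has NULL project.

SQL:
SELECT a.name, b.name AS project
FROM tasks a
LEFT JOIN projects b ON a.project_id = b.id

Result:
name      | project
----------+--------
Optimize  | Epsilon
Implement | Epsilon
Plan      | NULL   
Document  | Delta  


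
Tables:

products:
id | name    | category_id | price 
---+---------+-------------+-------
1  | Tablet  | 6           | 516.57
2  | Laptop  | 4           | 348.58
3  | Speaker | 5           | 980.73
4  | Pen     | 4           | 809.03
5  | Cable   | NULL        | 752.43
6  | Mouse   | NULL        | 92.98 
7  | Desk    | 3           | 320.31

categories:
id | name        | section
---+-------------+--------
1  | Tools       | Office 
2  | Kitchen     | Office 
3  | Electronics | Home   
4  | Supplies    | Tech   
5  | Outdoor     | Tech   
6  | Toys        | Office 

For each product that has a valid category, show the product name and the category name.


INNER JOIN keeps only products rows whose category_id matches an id in categories. Walk through each product:
  - product 1 (Tablet): category_id=6 -> matches Toys
  - product 2 (Laptop): category_id=4 -> matches Supplies
  - product 3 (Speaker): category_id=5 -> matches Outdoor
  - product 4 (Pen): category_id=4 -> matches Supplies
  - product 5 (Cable): category_id=NULL, no match -> dropped
  - product 6 (Mouse): category_id=NULL, no match -> dropped
  - product 7 (Desk): category_id=3 -> matches Electronics
So 2 of 7 rows are dropped.

SQL:
SELECT a.name, b.name AS category
FROM products a
INNER JOIN categories b ON a.category_id = b.id

Result:
name    | category   
--------+------------
Tablet  | Toys       
Laptop  | Supplies   
Speaker | Outdoor    
Pen     | Supplies   
Desk    | Electronics


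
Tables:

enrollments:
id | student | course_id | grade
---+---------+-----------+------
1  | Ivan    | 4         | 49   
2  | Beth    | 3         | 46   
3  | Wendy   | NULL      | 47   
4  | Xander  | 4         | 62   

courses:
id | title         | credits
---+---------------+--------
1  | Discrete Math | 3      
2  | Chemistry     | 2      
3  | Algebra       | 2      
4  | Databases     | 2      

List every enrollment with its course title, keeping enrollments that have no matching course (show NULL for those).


LEFT JOIN keeps every row from enrollments (the left table); where course_id has no match in courses, the course columns become NULL. Walk through each enrollment:
  - enrollment 1 (Ivan): course_id=4 -> matches Databases
  - enrollment 2 (Beth): course_id=3 -> matches Algebra
  - enrollment 3 (Wendy): course_id=NULL, no match -> kept with NULL
  - enrollment 4 (Xander): course_id=4 -> matches Databases
All 4 rows appear; 1 has NULL course.

SQL:
SELECT a.student, b.title AS course
FROM enrollments a
LEFT JOIN courses b ON a.course_id = b.id

Result:
student | course   
--------+----------
Ivan    | Databases
Beth    | Algebra  
Wendy   | NULL     
Xander  | Databases


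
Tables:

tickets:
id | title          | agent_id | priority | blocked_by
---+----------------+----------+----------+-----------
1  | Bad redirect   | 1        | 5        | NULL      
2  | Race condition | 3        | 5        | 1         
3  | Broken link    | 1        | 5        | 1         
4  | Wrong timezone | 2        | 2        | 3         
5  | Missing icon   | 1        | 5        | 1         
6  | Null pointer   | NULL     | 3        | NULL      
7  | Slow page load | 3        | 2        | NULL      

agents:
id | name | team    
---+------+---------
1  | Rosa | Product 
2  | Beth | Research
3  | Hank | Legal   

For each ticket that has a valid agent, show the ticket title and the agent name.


INNER JOIN keeps only tickets rows whose agent_id matches an id in agents. Walk through each ticket:
  - ticket 1 (Bad redirect): agent_id=1 -> matches Rosa
  - ticket 2 (Race condition): agent_id=3 -> matches Hank
  - ticket 3 (Broken link): agent_id=1 -> matches Rosa
  - ticket 4 (Wrong timezone): agent_id=2 -> matches Beth
  - ticket 5 (Missing icon): agent_id=1 -> matches Rosa
  - ticket 6 (Null pointer): agent_id=NULL, no match -> dropped
  - ticket 7 (Slow page load): agent_id=3 -> matches Hank
So 1 of 7 rows is dropped.

SQL:
SELECT a.title, b.name AS agent
FROM tickets a
INNER JOIN agents b ON a.agent_id = b.id

Result:
title          | agent
---------------+------
Bad redirect   | Rosa 
Race condition | Hank 
Broken link    | Rosa 
Wrong timezone | Beth 
Missing icon   | Rosa 
Slow page load | Hank 


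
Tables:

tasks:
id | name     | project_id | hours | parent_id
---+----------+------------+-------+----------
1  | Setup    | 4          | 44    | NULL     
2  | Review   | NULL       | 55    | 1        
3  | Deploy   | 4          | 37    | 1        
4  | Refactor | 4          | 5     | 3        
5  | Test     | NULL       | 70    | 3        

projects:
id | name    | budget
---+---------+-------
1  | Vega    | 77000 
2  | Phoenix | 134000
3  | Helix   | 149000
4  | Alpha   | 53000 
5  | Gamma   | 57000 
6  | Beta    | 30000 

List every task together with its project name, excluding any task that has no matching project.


INNER JOIN keeps only tasks rows whose project_id matches an id in projects. Walk through each task:
  - task 1 (Setup): project_id=4 -> matches Alpha
  - task 2 (Review): project_id=NULL, no match -> dropped
  - task 3 (Deploy): project_id=4 -> matches Alpha
  - task 4 (Refactor): project_id=4 -> matches Alpha
  - task 5 (Test): project_id=NULL, no match -> dropped
So 2 of 5 rows are dropped.

SQL:
SELECT a.name, b.name AS project
FROM tasks a
INNER JOIN projects b ON a.project_id = b.id

Result:
name     | project
---------+--------
Setup    | Alpha  
Deploy   | Alpha  
Refactor | Alpha  


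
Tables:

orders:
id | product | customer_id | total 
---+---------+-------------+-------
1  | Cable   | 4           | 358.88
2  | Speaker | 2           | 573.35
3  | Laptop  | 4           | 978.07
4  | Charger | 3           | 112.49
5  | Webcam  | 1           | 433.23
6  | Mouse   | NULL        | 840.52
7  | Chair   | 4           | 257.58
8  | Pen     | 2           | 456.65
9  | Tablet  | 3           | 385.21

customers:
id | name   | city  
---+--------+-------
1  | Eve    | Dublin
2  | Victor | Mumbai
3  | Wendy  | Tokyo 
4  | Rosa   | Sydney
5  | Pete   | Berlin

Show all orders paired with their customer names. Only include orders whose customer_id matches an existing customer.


INNER JOIN keeps only orders rows whose customer_id matches an id in customers. Walk through each order:
  - order 1 (Cable): customer_id=4 -> matches Rosa
  - order 2 (Speaker): customer_id=2 -> matches Victor
  - order 3 (Laptop): customer_id=4 -> matches Rosa
  - order 4 (Charger): customer_id=3 -> matches Wendy
  - order 5 (Webcam): customer_id=1 -> matches Eve
  - order 6 (Mouse): customer_id=NULL, no match -> dropped
  - order 7 (Chair): customer_id=4 -> matches Rosa
  - order 8 (Pen): customer_id=2 -> matches Victor
  - order 9 (Tablet): customer_id=3 -> matches Wendy
So 1 of 9 rows is dropped.

SQL:
SELECT a.product, b.name AS customer
FROM orders a
INNER JOIN customers b ON a.customer_id = b.id

Result:
product | customer
--------+---------
Cable   | Rosa    
Speaker | Victor  
Laptop  | Rosa    
Charger | Wendy   
Webcam  | Eve     
Chair   | Rosa    
Pen     | Victor  
Tablet  | Wendy   


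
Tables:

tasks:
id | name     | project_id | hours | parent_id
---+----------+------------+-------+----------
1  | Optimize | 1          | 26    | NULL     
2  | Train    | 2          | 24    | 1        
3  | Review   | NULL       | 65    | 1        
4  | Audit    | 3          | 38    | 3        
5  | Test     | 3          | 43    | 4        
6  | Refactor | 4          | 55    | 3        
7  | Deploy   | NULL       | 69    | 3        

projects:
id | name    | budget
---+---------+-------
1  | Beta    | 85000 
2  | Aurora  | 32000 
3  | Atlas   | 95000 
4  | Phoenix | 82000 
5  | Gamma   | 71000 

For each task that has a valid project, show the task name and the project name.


INNER JOIN keeps only tasks rows whose project_id matches an id in projects. Walk through each task:
  - task 1 (Optimize): project_id=1 -> matches Beta
  - task 2 (Train): project_id=2 -> matches Aurora
  - task 3 (Review): project_id=NULL, no match -> dropped
  - task 4 (Audit): project_id=3 -> matches Atlas
  - task 5 (Test): project_id=3 -> matches Atlas
  - task 6 (Refactor): project_id=4 -> matches Phoenix
  - task 7 (Deploy): project_id=NULL, no match -> dropped
So 2 of 7 rows are dropped.

SQL:
SELECT a.name, b.name AS project
FROM tasks a
INNER JOIN projects b ON a.project_id = b.id

Result:
name     | project
---------+--------
Optimize | Beta   
Train    | Aurora 
Audit    | Atlas  
Test     | Atlas  
Refactor | Phoenix


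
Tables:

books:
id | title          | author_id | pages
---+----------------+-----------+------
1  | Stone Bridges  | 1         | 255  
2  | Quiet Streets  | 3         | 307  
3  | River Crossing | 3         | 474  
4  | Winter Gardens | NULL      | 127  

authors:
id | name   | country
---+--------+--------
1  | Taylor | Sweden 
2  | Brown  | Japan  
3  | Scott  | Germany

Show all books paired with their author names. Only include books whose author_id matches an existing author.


INNER JOIN keeps only books rows whose author_id matches an id in authors. Walk through each book:
  - book 1 (Stone Bridges): author_id=1 -> matches Taylor
  - book 2 (Quiet Streets): author_id=3 -> matches Scott
  - book 3 (River Crossing): author_id=3 -> matches Scott
  - book 4 (Winter Gardens): author_id=NULL, no match -> dropped
So 1 of 4 rows is dropped.

SQL:
SELECT a.title, b.name AS author
FROM books a
INNER JOIN authors b ON a.author_id = b.id

Result:
title          | author
---------------+-------
Stone Bridges  | Taylor
Quiet Streets  | Scott 
River Crossing | Scott 


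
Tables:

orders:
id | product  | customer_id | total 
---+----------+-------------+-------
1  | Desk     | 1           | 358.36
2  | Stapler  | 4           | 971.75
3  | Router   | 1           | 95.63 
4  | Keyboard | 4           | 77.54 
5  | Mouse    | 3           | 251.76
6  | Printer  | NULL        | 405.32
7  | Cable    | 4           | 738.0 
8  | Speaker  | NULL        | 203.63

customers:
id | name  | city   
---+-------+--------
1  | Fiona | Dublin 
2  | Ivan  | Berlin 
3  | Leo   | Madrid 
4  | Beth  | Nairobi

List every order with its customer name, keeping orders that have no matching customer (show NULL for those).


LEFT JOIN keeps every row from orders (the left table); where customer_id has no match in customers, the customer columns become NULL. Walk through each order:
  - order 1 (Desk): customer_id=1 -> matches Fiona
  - order 2 (Stapler): customer_id=4 -> matches Beth
  - order 3 (Router): customer_id=1 -> matches Fiona
  - order 4 (Keyboard): customer_id=4 -> matches Beth
  - order 5 (Mouse): customer_id=3 -> matches Leo
  - order 6 (Printer): customer_id=NULL, no match -> kept with NULL
  - order 7 (Cable): customer_id=4 -> matches Beth
  - order 8 (Speaker): customer_id=NULL, no match -> kept with NULL
All 8 rows appear; 2 have NULL customer.

SQL:
SELECT a.product, b.name AS customer
FROM orders a
LEFT JOIN customers b ON a.customer_id = b.id

Result:
product  | customer
---------+---------
Desk     | Fiona   
Stapler  | Beth    
Router   | Fiona   
Keyboard | Beth    
Mouse    | Leo     
Printer  | NULL    
Cable    | Beth    
Speaker  | NULL    


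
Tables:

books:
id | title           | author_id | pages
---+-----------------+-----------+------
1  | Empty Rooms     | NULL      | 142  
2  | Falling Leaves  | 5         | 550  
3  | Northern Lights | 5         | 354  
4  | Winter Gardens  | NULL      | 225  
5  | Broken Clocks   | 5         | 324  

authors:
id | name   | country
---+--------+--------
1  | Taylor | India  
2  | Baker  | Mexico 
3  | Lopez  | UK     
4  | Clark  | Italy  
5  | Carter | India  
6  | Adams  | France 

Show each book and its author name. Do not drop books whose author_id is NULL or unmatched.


LEFT JOIN keeps every row from books (the left table); where author_id has no match in authors, the author columns become NULL. Walk through each book:
  - book 1 (Empty Rooms): author_id=NULL, no match -> kept with NULL
  - book 2 (Falling Leaves): author_id=5 -> matches Carter
  - book 3 (Northern Lights): author_id=5 -> matches Carter
  - book 4 (Winter Gardens): author_id=NULL, no match -> kept with NULL
  - book 5 (Broken Clocks): author_id=5 -> matches Carter
All 5 rows appear; 2 have NULL author.

SQL:
SELECT a.title, b.name AS author
FROM books a
LEFT JOIN authors b ON a.author_id = b.id

Result:
title           | author
----------------+-------
Empty Rooms     | NULL  
Falling Leaves  | Carter
Northern Lights | Carter
Winter Gardens  | NULL  
Broken Clocks   | Carter


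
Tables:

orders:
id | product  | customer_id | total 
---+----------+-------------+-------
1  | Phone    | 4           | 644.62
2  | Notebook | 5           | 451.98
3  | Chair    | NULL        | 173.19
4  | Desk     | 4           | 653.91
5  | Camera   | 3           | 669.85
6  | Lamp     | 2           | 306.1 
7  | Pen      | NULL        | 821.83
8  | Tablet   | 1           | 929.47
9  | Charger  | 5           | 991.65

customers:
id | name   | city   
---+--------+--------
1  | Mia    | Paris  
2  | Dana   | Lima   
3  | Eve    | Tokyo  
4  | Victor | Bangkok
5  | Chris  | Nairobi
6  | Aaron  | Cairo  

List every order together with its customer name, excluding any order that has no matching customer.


INNER JOIN keeps only orders rows whose customer_id matches an id in customers. Walk through each order:
  - order 1 (Phone): customer_id=4 -> matches Victor
  - order 2 (Notebook): customer_id=5 -> matches Chris
  - order 3 (Chair): customer_id=NULL, no match -> dropped
  - order 4 (Desk): customer_id=4 -> matches Victor
  - order 5 (Camera): customer_id=3 -> matches Eve
  - order 6 (Lamp): customer_id=2 -> matches Dana
  - order 7 (Pen): customer_id=NULL, no match -> dropped
  - order 8 (Tablet): customer_id=1 -> matches Mia
  - order 9 (Charger): customer_id=5 -> matches Chris
So 2 of 9 rows are dropped.

SQL:
SELECT a.product, b.name AS customer
FROM orders a
INNER JOIN customers b ON a.customer_id = b.id

Result:
product  | customer
---------+---------
Phone    | Victor  
Notebook | Chris   
Desk     | Victor  
Camera   | Eve     
Lamp     | Dana    
Tablet   | Mia     
Charger  | Chris   


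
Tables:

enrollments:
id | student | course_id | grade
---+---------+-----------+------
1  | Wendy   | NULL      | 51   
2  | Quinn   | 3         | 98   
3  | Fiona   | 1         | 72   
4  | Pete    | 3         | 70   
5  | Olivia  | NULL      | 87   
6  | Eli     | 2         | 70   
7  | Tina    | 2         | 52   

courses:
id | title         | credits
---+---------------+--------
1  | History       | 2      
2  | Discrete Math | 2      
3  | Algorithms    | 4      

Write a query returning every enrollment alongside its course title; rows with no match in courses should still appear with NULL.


LEFT JOIN keeps every row from enrollments (the left table); where course_id has no match in courses, the course columns become NULL. Walk through each enrollment:
  - enrollment 1 (Wendy): course_id=NULL, no match -> kept with NULL
  - enrollment 2 (Quinn): course_id=3 -> matches Algorithms
  - enrollment 3 (Fiona): course_id=1 -> matches History
  - enrollment 4 (Pete): course_id=3 -> matches Algorithms
  - enrollment 5 (Olivia): course_id=NULL, no match -> kept with NULL
  - enrollment 6 (Eli): course_id=2 -> matches Discrete Math
  - enrollment 7 (Tina): course_id=2 -> matches Discrete Math
All 7 rows appear; 2 have NULL course.

SQL:
SELECT a.student, b.title AS course
FROM enrollments a
LEFT JOIN courses b ON a.course_id = b.id

Result:
student | course       
--------+--------------
Wendy   | NULL         
Quinn   | Algorithms   
Fiona   | History      
Pete    | Algorithms   
Olivia  | NULL         
Eli     | Discrete Math
Tina    | Discrete Math


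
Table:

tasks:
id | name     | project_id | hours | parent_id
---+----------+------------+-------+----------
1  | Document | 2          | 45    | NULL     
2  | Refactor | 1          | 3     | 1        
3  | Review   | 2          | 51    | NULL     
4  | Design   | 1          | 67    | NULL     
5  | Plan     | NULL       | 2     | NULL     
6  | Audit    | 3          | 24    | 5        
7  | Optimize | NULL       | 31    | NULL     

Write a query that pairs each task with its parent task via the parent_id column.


This is a self-join: tasks is joined to a second copy of itself, matching each row's parent_id to another row's id. Use LEFT JOIN so rows with parent_id=NULL are kept.
  - task 1 (Document): parent_id=NULL -> NULL
  - task 2 (Refactor): parent_id=1 -> Document
  - task 3 (Review): parent_id=NULL -> NULL
  - task 4 (Design): parent_id=NULL -> NULL
  - task 5 (Plan): parent_id=NULL -> NULL
  - task 6 (Audit): parent_id=5 -> Plan
  - task 7 (Optimize): parent_id=NULL -> NULL

SQL:
SELECT a.name AS item, b.name AS parent
FROM tasks a
LEFT JOIN tasks b ON a.parent_id = b.id

Result:
item     | parent  
---------+---------
Document | NULL    
Refactor | Document
Review   | NULL    
Design   | NULL    
Plan     | NULL    
Audit    | Plan    
Optimize | NULL    


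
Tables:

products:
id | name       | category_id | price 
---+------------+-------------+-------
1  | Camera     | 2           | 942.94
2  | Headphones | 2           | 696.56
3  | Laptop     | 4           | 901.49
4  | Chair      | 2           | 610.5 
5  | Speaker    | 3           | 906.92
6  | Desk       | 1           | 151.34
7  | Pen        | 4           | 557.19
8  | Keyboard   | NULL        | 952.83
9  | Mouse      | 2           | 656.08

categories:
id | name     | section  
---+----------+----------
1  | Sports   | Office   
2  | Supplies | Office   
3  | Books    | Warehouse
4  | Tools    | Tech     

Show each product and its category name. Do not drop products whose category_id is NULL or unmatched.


LEFT JOIN keeps every row from products (the left table); where category_id has no match in categories, the category columns become NULL. Walk through each product:
  - product 1 (Camera): category_id=2 -> matches Supplies
  - product 2 (Headphones): category_id=2 -> matches Supplies
  - product 3 (Laptop): category_id=4 -> matches Tools
  - product 4 (Chair): category_id=2 -> matches Supplies
  - product 5 (Speaker): category_id=3 -> matches Books
  - product 6 (Desk): category_id=1 -> matches Sports
  - product 7 (Pen): category_id=4 -> matches Tools
  - product 8 (Keyboard): category_id=NULL, no match -> kept with NULL
  - product 9 (Mouse): category_id=2 -> matches Supplies
All 9 rows appear; 1 has NULL category.

SQL:
SELECT a.name, b.name AS category
FROM products a
LEFT JOIN categories b ON a.category_id = b.id

Result:
name       | category
-----------+---------
Camera     | Supplies
Headphones | Supplies
Laptop     | Tools   
Chair      | Supplies
Speaker    | Books   
Desk       | Sports  
Pen        | Tools   
Keyboard   | NULL    
Mouse      | Supplies


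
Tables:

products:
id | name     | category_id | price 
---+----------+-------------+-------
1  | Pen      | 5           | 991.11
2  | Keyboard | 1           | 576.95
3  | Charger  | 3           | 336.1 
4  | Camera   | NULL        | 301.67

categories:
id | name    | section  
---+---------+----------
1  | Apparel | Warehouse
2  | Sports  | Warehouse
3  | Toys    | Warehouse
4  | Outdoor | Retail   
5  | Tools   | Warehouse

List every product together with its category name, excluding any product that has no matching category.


INNER JOIN keeps only products rows whose category_id matches an id in categories. Walk through each product:
  - product 1 (Pen): category_id=5 -> matches Tools
  - product 2 (Keyboard): category_id=1 -> matches Apparel
  - product 3 (Charger): category_id=3 -> matches Toys
  - product 4 (Camera): category_id=NULL, no match -> dropped
So 1 of 4 rows is dropped.

SQL:
SELECT a.name, b.name AS category
FROM products a
INNER JOIN categories b ON a.category_id = b.id

Result:
name     | category
---------+---------
Pen      | Tools   
Keyboard | Apparel 
Charger  | Toys    


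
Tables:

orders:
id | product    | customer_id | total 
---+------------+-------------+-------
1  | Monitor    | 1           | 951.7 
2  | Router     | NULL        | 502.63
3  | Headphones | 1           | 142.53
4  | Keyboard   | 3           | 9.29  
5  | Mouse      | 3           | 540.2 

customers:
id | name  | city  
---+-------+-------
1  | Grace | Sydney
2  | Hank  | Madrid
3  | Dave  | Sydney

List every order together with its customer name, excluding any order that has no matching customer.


INNER JOIN keeps only orders rows whose customer_id matches an id in customers. Walk through each order:
  - order 1 (Monitor): customer_id=1 -> matches Grace
  - order 2 (Router): customer_id=NULL, no match -> dropped
  - order 3 (Headphones): customer_id=1 -> matches Grace
  - order 4 (Keyboard): customer_id=3 -> matches Dave
  - order 5 (Mouse): customer_id=3 -> matches Dave
So 1 of 5 rows is dropped.

SQL:
SELECT a.product, b.name AS customer
FROM orders a
INNER JOIN customers b ON a.customer_id = b.id

Result:
product    | customer
-----------+---------
Monitor    | Grace   
Headphones | Grace   
Keyboard   | Dave    
Mouse      | Dave    


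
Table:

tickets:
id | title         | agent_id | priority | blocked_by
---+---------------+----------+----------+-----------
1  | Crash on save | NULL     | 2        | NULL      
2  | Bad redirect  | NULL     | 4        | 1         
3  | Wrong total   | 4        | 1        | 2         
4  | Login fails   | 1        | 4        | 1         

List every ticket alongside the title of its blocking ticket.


This is a self-join: tickets is joined to a second copy of itself, matching each row's blocked_by to another row's id. Use LEFT JOIN so rows with blocked_by=NULL are kept.
  - ticket 1 (Crash on save): blocked_by=NULL -> NULL
  - ticket 2 (Bad redirect): blocked_by=1 -> Crash on save
  - ticket 3 (Wrong total): blocked_by=2 -> Bad redirect
  - ticket 4 (Login fails): blocked_by=1 -> Crash on save

SQL:
SELECT a.title AS item, b.title AS blocked_by
FROM tickets a
LEFT JOIN tickets b ON a.blocked_by = b.id

Result:
item          | blocked_by   
--------------+--------------
Crash on save | NULL         
Bad redirect  | Crash on save
Wrong total   | Bad redirect 
Login fails   | Crash on save


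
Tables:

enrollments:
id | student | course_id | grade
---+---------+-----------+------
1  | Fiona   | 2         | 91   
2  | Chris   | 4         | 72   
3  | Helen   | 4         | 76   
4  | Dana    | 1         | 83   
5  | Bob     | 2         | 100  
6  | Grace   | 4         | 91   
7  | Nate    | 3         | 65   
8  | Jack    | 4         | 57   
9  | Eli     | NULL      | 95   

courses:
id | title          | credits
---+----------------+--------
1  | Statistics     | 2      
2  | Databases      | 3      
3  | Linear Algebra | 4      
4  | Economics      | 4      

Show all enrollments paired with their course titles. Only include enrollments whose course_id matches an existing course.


INNER JOIN keeps only enrollments rows whose course_id matches an id in courses. Walk through each enrollment:
  - enrollment 1 (Fiona): course_id=2 -> matches Databases
  - enrollment 2 (Chris): course_id=4 -> matches Economics
  - enrollment 3 (Helen): course_id=4 -> matches Economics
  - enrollment 4 (Dana): course_id=1 -> matches Statistics
  - enrollment 5 (Bob): course_id=2 -> matches Databases
  - enrollment 6 (Grace): course_id=4 -> matches Economics
  - enrollment 7 (Nate): course_id=3 -> matches Linear Algebra
  - enrollment 8 (Jack): course_id=4 -> matches Economics
  - enrollment 9 (Eli): course_id=NULL, no match -> dropped
So 1 of 9 rows is dropped.

SQL:
SELECT a.student, b.title AS course
FROM enrollments a
INNER JOIN courses b ON a.course_id = b.id

Result:
student | course        
--------+---------------
Fiona   | Databases     
Chris   | Economics     
Helen   | Economics     
Dana    | Statistics    
Bob     | Databases     
Grace   | Economics     
Nate    | Linear Algebra
Jack    | Economics     


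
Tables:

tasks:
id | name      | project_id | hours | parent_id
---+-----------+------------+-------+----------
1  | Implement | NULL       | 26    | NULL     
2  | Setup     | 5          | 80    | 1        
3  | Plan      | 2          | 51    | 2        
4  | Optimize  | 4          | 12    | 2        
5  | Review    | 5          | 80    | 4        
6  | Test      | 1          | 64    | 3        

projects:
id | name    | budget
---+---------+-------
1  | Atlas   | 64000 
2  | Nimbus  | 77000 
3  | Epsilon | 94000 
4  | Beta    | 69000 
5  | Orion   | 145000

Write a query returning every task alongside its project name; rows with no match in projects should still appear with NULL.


LEFT JOIN keeps every row from tasks (the left table); where project_id has no match in projects, the project columns become NULL. Walk through each task:
  - task 1 (Implement): project_id=NULL, no match -> kept with NULL
  - task 2 (Setup): project_id=5 -> matches Orion
  - task 3 (Plan): project_id=2 -> matches Nimbus
  - task 4 (Optimize): project_id=4 -> matches Beta
  - task 5 (Review): project_id=5 -> matches Orion
  - task 6 (Test): project_id=1 -> matches Atlas
All 6 rows appear; 1 has NULL project.

SQL:
SELECT a.name, b.name AS project
FROM tasks a
LEFT JOIN projects b ON a.project_id = b.id

Result:
name      | project
----------+--------
Implement | NULL   
Setup     | Orion  
Plan      | Nimbus 
Optimize  | Beta   
Review    | Orion  
Test      | Atlas  


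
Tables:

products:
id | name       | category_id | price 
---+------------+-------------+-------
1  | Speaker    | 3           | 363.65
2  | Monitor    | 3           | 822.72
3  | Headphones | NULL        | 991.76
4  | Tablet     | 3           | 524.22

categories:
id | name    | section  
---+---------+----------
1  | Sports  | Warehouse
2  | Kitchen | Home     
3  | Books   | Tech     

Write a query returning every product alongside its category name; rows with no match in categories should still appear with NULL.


LEFT JOIN keeps every row from products (the left table); where category_id has no match in categories, the category columns become NULL. Walk through each product:
  - product 1 (Speaker): category_id=3 -> matches Books
  - product 2 (Monitor): category_id=3 -> matches Books
  - product 3 (Headphones): category_id=NULL, no match -> kept with NULL
  - product 4 (Tablet): category_id=3 -> matches Books
All 4 rows appear; 1 has NULL category.

SQL:
SELECT a.name, b.name AS category
FROM products a
LEFT JOIN categories b ON a.category_id = b.id

Result:
name       | category
-----------+---------
Speaker    | Books   
Monitor    | Books   
Headphones | NULL    
Tablet     | Books   


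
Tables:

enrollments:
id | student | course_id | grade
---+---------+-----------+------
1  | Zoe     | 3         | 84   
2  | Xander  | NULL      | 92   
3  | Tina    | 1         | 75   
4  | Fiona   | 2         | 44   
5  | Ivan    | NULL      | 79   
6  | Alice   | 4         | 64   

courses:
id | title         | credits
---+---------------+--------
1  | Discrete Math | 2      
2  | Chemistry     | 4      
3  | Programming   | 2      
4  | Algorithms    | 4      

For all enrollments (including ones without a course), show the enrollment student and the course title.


LEFT JOIN keeps every row from enrollments (the left table); where course_id has no match in courses, the course columns become NULL. Walk through each enrollment:
  - enrollment 1 (Zoe): course_id=3 -> matches Programming
  - enrollment 2 (Xander): course_id=NULL, no match -> kept with NULL
  - enrollment 3 (Tina): course_id=1 -> matches Discrete Math
  - enrollment 4 (Fiona): course_id=2 -> matches Chemistry
  - enrollment 5 (Ivan): course_id=NULL, no match -> kept with NULL
  - enrollment 6 (Alice): course_id=4 -> matches Algorithms
All 6 rows appear; 2 have NULL course.

SQL:
SELECT a.student, b.title AS course
FROM enrollments a
LEFT JOIN courses b ON a.course_id = b.id

Result:
student | course       
--------+--------------
Zoe     | Programming  
Xander  | NULL         
Tina    | Discrete Math
Fiona   | Chemistry    
Ivan    | NULL         
Alice   | Algorithms   


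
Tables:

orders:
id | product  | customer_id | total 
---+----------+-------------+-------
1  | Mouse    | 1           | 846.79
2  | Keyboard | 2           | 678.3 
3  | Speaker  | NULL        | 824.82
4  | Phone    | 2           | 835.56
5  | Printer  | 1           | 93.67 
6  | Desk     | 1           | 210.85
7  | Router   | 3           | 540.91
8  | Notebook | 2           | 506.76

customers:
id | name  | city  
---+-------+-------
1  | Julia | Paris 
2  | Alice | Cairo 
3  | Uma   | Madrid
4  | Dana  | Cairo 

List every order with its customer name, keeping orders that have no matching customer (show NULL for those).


LEFT JOIN keeps every row from orders (the left table); where customer_id has no match in customers, the customer columns become NULL. Walk through each order:
  - order 1 (Mouse): customer_id=1 -> matches Julia
  - order 2 (Keyboard): customer_id=2 -> matches Alice
  - order 3 (Speaker): customer_id=NULL, no match -> kept with NULL
  - order 4 (Phone): customer_id=2 -> matches Alice
  - order 5 (Printer): customer_id=1 -> matches Julia
  - order 6 (Desk): customer_id=1 -> matches Julia
  - order 7 (Router): customer_id=3 -> matches Uma
  - order 8 (Notebook): customer_id=2 -> matches Alice
All 8 rows appear; 1 has NULL customer.

SQL:
SELECT a.product, b.name AS customer
FROM orders a
LEFT JOIN customers b ON a.customer_id = b.id

Result:
product  | customer
---------+---------
Mouse    | Julia   
Keyboard | Alice   
Speaker  | NULL    
Phone    | Alice   
Printer  | Julia   
Desk     | Julia   
Router   | Uma     
Notebook | Alice   


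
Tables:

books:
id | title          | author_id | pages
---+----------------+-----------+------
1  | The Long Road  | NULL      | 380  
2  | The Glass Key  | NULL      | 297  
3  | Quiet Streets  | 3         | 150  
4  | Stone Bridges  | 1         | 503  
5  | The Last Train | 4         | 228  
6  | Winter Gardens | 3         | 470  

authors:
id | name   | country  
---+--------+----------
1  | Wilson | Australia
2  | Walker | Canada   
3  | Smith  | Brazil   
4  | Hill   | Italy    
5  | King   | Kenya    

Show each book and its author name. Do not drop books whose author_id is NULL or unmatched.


LEFT JOIN keeps every row from books (the left table); where author_id has no match in authors, the author columns become NULL. Walk through each book:
  - book 1 (The Long Road): author_id=NULL, no match -> kept with NULL
  - book 2 (The Glass Key): author_id=NULL, no match -> kept with NULL
  - book 3 (Quiet Streets): author_id=3 -> matches Smith
  - book 4 (Stone Bridges): author_id=1 -> matches Wilson
  - book 5 (The Last Train): author_id=4 -> matches Hill
  - book 6 (Winter Gardens): author_id=3 -> matches Smith
All 6 rows appear; 2 have NULL author.

SQL:
SELECT a.title, b.name AS author
FROM books a
LEFT JOIN authors b ON a.author_id = b.id

Result:
title          | author
---------------+-------
The Long Road  | NULL  
The Glass Key  | NULL  
Quiet Streets  | Smith 
Stone Bridges  | Wilson
The Last Train | Hill  
Winter Gardens | Smith 
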